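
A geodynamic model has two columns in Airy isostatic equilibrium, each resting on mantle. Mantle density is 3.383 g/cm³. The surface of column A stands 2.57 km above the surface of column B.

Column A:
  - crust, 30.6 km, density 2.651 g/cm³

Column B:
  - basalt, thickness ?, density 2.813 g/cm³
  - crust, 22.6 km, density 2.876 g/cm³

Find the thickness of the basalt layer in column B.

3.94 km

Take the compensation level at the base of the deeper column (depth z_c below the surface of column A) and equate Σ ρ_i t_i down to z_c; mantle fills any gap and the z_c terms cancel.
Column A: 30.6×2.651 + (z_c − 30.6)×3.383
Column B: 2.57×0 + x×2.813 + 22.6×2.876 + (z_c − 2.57 − 22.6 − x)×3.383
The z_c×3.383 term appears on both sides and cancels. Collect the known terms of each column as K = Σ(ρt)_known − 3.383 × (depth of known layers): K_A = 81.1206 − 3.383×30.6 = −22.3992; K_B = 64.9976 − 3.383×(2.57 + 22.6) = −20.15251.
Balance: K_A = K_B − x×(3.383 − 2.813), so x = (K_B − K_A)/(3.383 − 2.813) = 2.24669/0.57 = 3.94 km.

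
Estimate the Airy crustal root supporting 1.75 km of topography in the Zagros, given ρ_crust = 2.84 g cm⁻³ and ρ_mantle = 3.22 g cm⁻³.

By Archimedes' principle applied to the lithosphere: the weight of the topography is balanced by the buoyancy of the root, ρ_c h = (ρ_m − ρ_c) r.
r = h · ρ_c / (ρ_m − ρ_c) = 1.75 km × 2.84 / (3.22 − 2.84) = 13.1 km.

13.1 km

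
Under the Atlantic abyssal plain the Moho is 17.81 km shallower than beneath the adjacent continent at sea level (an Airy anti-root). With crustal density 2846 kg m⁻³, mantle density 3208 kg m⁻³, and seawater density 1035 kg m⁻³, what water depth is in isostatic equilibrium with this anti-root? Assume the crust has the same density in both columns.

Replacing a thickness d of crust by seawater at the top must be balanced by replacing crust with mantle at the base: d (ρ_c − ρ_w) = a (ρ_m − ρ_c).
d = a (ρ_m − ρ_c)/(ρ_c − ρ_w) = 17.81 km × 362/1811 = 3.56 km.

3.56 km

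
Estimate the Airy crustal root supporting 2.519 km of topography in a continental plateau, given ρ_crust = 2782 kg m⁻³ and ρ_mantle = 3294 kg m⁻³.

Balancing pressure at the compensation depth: the weight of the topography is balanced by the buoyancy of the root, ρ_c h = (ρ_m − ρ_c) r.
r = h · ρ_c / (ρ_m − ρ_c) = 2.519 km × 2782 / (3294 − 2782) = 13.7 km.

13.7 km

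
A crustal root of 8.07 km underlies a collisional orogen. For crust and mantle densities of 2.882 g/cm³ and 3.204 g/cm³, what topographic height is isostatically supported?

Equating mass per unit area of the two columns: ρ_c h = (ρ_m − ρ_c) r.
h = r (ρ_m − ρ_c) / ρ_c = 8.07 km × (3.204 − 2.882) / 2.882 = 0.902 km.

0.902 km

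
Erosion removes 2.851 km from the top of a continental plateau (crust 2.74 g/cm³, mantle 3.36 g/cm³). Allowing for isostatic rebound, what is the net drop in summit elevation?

Rebound u = e ρ_c/ρ_m = 2.851 km × 2.74/3.36 = 2.325 km.
Net surface drop = e − u = 2.851 km − 2.325 km = e (ρ_m − ρ_c)/ρ_m = 0.526 km.

0.526 km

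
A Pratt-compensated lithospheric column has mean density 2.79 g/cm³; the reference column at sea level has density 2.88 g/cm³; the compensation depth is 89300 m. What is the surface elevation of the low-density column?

ρ_ref D = ρ (D + h) → h = D (ρ_ref − ρ)/ρ.
h = 89300 m × (2.88 − 2.79)/2.79 = 2880 m.

2880 m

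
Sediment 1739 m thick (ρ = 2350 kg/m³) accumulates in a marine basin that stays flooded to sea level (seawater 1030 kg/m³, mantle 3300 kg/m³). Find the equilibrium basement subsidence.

1010 m

Submarine loading: the sediment displaces seawater, and the subsidence is in turn flooded, so s (ρ_m − ρ_w) = t (ρ_sed − ρ_w).
s = 1739 m × (2350 − 1030) / (3300 − 1030) = 1010 m.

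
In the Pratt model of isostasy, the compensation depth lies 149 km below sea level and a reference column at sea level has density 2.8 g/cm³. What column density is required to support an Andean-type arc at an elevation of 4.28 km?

Pratt balance: ρ_ref D = ρ (D + h).
ρ = ρ_ref D/(D + h) = 2.8 × 149 km/(149 km + 4.28 km) = 2.72 g/cm³.

2.72 g/cm³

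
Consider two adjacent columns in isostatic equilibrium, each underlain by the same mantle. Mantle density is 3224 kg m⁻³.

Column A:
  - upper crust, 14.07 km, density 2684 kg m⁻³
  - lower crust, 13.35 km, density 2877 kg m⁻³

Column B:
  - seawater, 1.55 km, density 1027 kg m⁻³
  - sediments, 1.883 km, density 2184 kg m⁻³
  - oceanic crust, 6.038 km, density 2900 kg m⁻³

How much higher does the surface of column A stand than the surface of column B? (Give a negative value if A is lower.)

For any compensation level in the mantle, the mantle terms cancel and isostasy reduces to e = (Σt_A − Σt_B) − (Σ(ρt)_A − Σ(ρt)_B) / ρ_m.
Σt_A = 27.42 km; Σt_B = 9.471 km; Σ(ρt)_A = 76171.83; Σ(ρt)_B = 23214.522 (in km·kg m⁻³).
e = (27.42 − 9.471) − (76171.83 − 23214.522) / 3224 = 1.52 km.

1.52 km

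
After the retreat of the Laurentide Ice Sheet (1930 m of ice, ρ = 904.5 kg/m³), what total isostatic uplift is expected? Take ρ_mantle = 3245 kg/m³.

Removing the load lets mantle flow back in; uplift u satisfies ρ_ice t = ρ_m u.
u = t ρ_ice/ρ_m = 1930 m × 904.5/3245 = 538 m.

538 m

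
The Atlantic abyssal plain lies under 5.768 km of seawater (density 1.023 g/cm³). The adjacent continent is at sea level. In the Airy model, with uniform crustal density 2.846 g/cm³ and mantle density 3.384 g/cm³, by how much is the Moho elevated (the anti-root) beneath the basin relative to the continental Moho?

For local isostatic compensation: replacing crust with seawater at the top is compensated by replacing crust with mantle at the base: d (ρ_c − ρ_w) = a (ρ_m − ρ_c).
a = d (ρ_c − ρ_w)/(ρ_m − ρ_c) = 5.768 km × 1.823/0.538 = 19.5 km.

19.5 km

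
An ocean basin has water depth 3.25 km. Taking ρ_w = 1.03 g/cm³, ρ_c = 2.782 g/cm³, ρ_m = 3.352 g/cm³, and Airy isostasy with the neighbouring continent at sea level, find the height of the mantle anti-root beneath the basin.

9.99 km

For local isostatic compensation: replacing crust with seawater at the top is compensated by replacing crust with mantle at the base: d (ρ_c − ρ_w) = a (ρ_m − ρ_c).
a = d (ρ_c − ρ_w)/(ρ_m − ρ_c) = 3.25 km × 1.752/0.57 = 9.99 km.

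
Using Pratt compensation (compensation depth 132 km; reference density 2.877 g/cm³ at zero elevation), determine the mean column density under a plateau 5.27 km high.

Pratt balance: ρ_ref D = ρ (D + h).
ρ = ρ_ref D/(D + h) = 2.877 × 132 km/(132 km + 5.27 km) = 2.77 g/cm³.

2.77 g/cm³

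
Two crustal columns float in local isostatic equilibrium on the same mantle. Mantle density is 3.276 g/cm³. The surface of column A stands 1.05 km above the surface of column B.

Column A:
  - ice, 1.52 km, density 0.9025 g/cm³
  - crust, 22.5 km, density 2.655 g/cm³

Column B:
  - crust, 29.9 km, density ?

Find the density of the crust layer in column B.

Take the compensation level at the base of the deeper column (depth z_c below the surface of column A) and equate Σ ρ_i t_i down to z_c; mantle fills any gap and the z_c terms cancel.
Column A: 1.52×0.9025 + 22.5×2.655 + (z_c − 24.02)×3.276
Column B: 1.05×0 + 29.9×ρ + (z_c − 1.05 − 29.9)×3.276
The z_c×3.276 term appears on both sides and cancels. Collect the known terms of each column as K = Σ(ρt)_known − 3.276 × (depth of known layers): K_A = 61.1093 − 3.276×24.02 = −17.58022; K_B = 0 − 3.276×(1.05 + 29.9) = −101.3922.
Balance: K_A = K_B + 29.9×ρ, so ρ = (K_A − K_B)/29.9 = 83.812/29.9 = 2.8 g/cm³.

2.8 g/cm³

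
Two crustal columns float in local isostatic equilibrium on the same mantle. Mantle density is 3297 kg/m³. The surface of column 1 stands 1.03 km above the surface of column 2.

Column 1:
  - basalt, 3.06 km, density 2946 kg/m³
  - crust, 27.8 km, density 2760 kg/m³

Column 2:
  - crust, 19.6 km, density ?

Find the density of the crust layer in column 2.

Take the compensation level at the base of the deeper column (depth z_c below the surface of column 1) and equate Σ ρ_i t_i down to z_c; mantle fills any gap and the z_c terms cancel.
Column 1: 3.06×2946 + 27.8×2760 + (z_c − 30.86)×3297
Column 2: 1.03×0 + 19.6×ρ + (z_c − 1.03 − 19.6)×3297
The z_c×3297 term appears on both sides and cancels. Collect the known terms of each column as K = Σ(ρt)_known − 3297 × (depth of known layers): K_1 = 85742.76 − 3297×30.86 = −16002.66; K_2 = 0 − 3297×(1.03 + 19.6) = −68017.11.
Balance: K_1 = K_2 + 19.6×ρ, so ρ = (K_1 − K_2)/19.6 = 52014.5/19.6 = 2650 kg/m³.

2650 kg/m³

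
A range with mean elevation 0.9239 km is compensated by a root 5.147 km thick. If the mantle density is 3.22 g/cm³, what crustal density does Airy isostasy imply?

ρ_c h = (ρ_m − ρ_c) r → ρ_c (h + r) = ρ_m r → ρ_c = ρ_m r / (h + r).
ρ_c = 3.22 × 5.147 km / (0.9239 km + 5.147 km) = 2.73 g/cm³.

2.73 g/cm³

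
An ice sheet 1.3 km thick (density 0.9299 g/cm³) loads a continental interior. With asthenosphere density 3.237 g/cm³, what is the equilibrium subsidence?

By Archimedes' principle applied to the lithosphere: the ice load ρ_ice t is balanced by mantle displaced below, ρ_m s.
s = t ρ_ice / ρ_m = 1.3 km × 0.9299/3.237 = 0.373 km.

0.373 km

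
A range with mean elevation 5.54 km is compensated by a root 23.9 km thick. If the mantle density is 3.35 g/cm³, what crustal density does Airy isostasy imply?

2.72 g/cm³

ρ_c h = (ρ_m − ρ_c) r → ρ_c (h + r) = ρ_m r → ρ_c = ρ_m r / (h + r).
ρ_c = 3.35 × 23.9 km / (5.54 km + 23.9 km) = 2.72 g/cm³.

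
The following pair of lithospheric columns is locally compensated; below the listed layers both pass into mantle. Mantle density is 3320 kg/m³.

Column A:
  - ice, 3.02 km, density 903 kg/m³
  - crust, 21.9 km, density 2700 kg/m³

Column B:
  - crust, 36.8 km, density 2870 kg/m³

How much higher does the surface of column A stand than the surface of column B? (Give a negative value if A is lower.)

1.3 km

For any compensation level in the mantle, the mantle terms cancel and isostasy reduces to e = (Σt_A − Σt_B) − (Σ(ρt)_A − Σ(ρt)_B) / ρ_m.
Σt_A = 24.92 km; Σt_B = 36.8 km; Σ(ρt)_A = 61857.06; Σ(ρt)_B = 105616 (in km·kg/m³).
e = (24.92 − 36.8) − (61857.06 − 105616) / 3320 = 1.3 km.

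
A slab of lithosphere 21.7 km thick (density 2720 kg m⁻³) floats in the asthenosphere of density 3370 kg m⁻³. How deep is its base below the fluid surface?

Draft d = t ρ_obj/ρ_fluid = 21.7 km × 2720/3370 = 17.5 km.

17.5 km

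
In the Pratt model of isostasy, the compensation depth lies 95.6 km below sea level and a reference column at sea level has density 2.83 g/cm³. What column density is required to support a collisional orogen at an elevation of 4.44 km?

2.7 g/cm³

Pratt balance: ρ_ref D = ρ (D + h).
ρ = ρ_ref D/(D + h) = 2.83 × 95.6 km/(95.6 km + 4.44 km) = 2.7 g/cm³.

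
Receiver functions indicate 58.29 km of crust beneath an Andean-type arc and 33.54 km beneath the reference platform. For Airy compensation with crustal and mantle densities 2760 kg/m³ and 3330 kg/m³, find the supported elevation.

Excess crust Δ = 58.29 km − 33.54 km = 24.75 km, split between elevation h and root r with h + r = Δ.
Airy balance ρ_c h = (ρ_m − ρ_c) r gives r = h ρ_c/(ρ_m − ρ_c), so h (1 + ρ_c/(ρ_m − ρ_c)) = Δ, i.e. h = Δ (ρ_m − ρ_c)/ρ_m.
h = 24.75 km × 570/3330 = 4.24 km.

4.24 km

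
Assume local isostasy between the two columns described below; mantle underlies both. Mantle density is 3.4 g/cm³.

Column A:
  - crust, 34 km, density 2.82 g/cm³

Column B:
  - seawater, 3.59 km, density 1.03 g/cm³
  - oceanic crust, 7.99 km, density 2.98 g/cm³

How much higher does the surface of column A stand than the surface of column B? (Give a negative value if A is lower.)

2.31 km

For any compensation level in the mantle, the mantle terms cancel and isostasy reduces to e = (Σt_A − Σt_B) − (Σ(ρt)_A − Σ(ρt)_B) / ρ_m.
Σt_A = 34 km; Σt_B = 11.58 km; Σ(ρt)_A = 95.88; Σ(ρt)_B = 27.5079 (in km·g/cm³).
e = (34 − 11.58) − (95.88 − 27.5079) / 3.4 = 2.31 km.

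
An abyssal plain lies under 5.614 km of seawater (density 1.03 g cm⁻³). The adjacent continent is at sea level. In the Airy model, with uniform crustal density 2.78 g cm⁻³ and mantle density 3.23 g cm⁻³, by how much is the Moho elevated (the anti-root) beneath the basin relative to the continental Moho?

By Archimedes' principle applied to the lithosphere: replacing crust with seawater at the top is compensated by replacing crust with mantle at the base: d (ρ_c − ρ_w) = a (ρ_m − ρ_c).
a = d (ρ_c − ρ_w)/(ρ_m − ρ_c) = 5.614 km × 1.75/0.45 = 21.8 km.

21.8 km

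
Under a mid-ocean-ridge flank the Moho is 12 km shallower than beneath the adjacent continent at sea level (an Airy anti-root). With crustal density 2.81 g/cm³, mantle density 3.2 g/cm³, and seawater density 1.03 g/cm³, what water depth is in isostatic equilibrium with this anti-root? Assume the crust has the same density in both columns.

2.63 km

Replacing a thickness d of crust by seawater at the top must be balanced by replacing crust with mantle at the base: d (ρ_c − ρ_w) = a (ρ_m − ρ_c).
d = a (ρ_m − ρ_c)/(ρ_c − ρ_w) = 12 km × 0.39/1.78 = 2.63 km.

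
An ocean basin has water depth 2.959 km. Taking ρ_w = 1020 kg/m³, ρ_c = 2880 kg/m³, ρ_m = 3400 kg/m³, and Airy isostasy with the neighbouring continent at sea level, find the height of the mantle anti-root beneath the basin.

For local isostatic compensation: replacing crust with seawater at the top is compensated by replacing crust with mantle at the base: d (ρ_c − ρ_w) = a (ρ_m − ρ_c).
a = d (ρ_c − ρ_w)/(ρ_m − ρ_c) = 2.959 km × 1860/520 = 10.6 km.

10.6 km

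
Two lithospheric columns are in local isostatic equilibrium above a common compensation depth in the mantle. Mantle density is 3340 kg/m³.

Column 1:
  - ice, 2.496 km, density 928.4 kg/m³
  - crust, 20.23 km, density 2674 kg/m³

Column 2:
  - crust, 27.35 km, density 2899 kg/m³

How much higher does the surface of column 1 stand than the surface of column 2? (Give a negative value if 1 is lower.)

2.22 km

For any compensation level in the mantle, the mantle terms cancel and isostasy reduces to e = (Σt_1 − Σt_2) − (Σ(ρt)_1 − Σ(ρt)_2) / ρ_m.
Σt_1 = 22.726 km; Σt_2 = 27.35 km; Σ(ρt)_1 = 56412.3064; Σ(ρt)_2 = 79287.65 (in km·kg/m³).
e = (22.726 − 27.35) − (56412.3064 − 79287.65) / 3340 = 2.22 km.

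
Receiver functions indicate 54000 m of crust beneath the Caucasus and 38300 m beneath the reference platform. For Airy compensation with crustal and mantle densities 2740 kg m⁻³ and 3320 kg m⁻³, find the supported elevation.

Excess crust Δ = 54000 m − 38300 m = 15700 m, split between elevation h and root r with h + r = Δ.
Airy balance ρ_c h = (ρ_m − ρ_c) r gives r = h ρ_c/(ρ_m − ρ_c), so h (1 + ρ_c/(ρ_m − ρ_c)) = Δ, i.e. h = Δ (ρ_m − ρ_c)/ρ_m.
h = 15700 m × 580/3320 = 2740 m.

2740 m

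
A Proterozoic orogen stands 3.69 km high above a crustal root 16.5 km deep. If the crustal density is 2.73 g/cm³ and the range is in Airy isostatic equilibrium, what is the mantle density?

3.34 g/cm³

Airy balance: ρ_c h = (ρ_m − ρ_c) r → ρ_m = ρ_c (1 + h/r).
ρ_m = 2.73 × (1 + 3.69 km/16.5 km) = 3.34 g/cm³.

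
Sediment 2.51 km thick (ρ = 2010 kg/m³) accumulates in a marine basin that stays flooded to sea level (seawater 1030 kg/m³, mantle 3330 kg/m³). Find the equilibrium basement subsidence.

1.07 km

Submarine loading: the sediment displaces seawater, and the subsidence is in turn flooded, so s (ρ_m − ρ_w) = t (ρ_sed − ρ_w).
s = 2.51 km × (2010 − 1030) / (3330 − 1030) = 1.07 km.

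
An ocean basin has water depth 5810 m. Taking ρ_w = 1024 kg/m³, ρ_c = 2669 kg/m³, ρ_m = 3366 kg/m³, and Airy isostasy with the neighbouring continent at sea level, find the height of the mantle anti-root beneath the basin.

13700 m

For local isostatic compensation: replacing crust with seawater at the top is compensated by replacing crust with mantle at the base: d (ρ_c − ρ_w) = a (ρ_m − ρ_c).
a = d (ρ_c − ρ_w)/(ρ_m − ρ_c) = 5810 m × 1645/697 = 13700 m.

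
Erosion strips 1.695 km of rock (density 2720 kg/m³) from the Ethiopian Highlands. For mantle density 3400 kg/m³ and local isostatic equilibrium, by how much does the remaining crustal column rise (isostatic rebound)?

Unloading: uplift u = e ρ_c/ρ_m = 1.695 km × 2720/3400 = 1.36 km.

1.36 km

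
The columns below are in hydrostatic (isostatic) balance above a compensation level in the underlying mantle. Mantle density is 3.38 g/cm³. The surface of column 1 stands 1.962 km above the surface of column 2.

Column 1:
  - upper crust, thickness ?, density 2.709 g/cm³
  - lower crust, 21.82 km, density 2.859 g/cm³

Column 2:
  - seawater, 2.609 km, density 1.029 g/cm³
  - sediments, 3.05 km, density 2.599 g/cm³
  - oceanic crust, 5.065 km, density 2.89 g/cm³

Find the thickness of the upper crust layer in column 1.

9.33 km

Take the compensation level at the base of the deeper column (depth z_c below the surface of column 1) and equate Σ ρ_i t_i down to z_c; mantle fills any gap and the z_c terms cancel.
Column 1: x×2.709 + 21.82×2.859 + (z_c − 21.82 − x)×3.38
Column 2: 1.962×0 + 2.609×1.029 + 3.05×2.599 + 5.065×2.89 + (z_c − 1.962 − 10.724)×3.38
The z_c×3.38 term appears on both sides and cancels. Collect the known terms of each column as K = Σ(ρt)_known − 3.38 × (depth of known layers): K_1 = 62.38338 − 3.38×21.82 = −11.36822; K_2 = 25.249461 − 3.38×(1.962 + 10.724) = −17.629219.
Balance: K_1 − x×(3.38 − 2.709) = K_2, so x = (K_1 − K_2)/(3.38 − 2.709) = 6.261/0.671 = 9.33 km.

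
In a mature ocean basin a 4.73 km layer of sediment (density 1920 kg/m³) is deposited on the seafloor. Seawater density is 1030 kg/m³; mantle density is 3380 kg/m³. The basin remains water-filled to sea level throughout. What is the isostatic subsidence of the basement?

1.79 km

Submarine loading: the sediment displaces seawater, and the subsidence is in turn flooded, so s (ρ_m − ρ_w) = t (ρ_sed − ρ_w).
s = 4.73 km × (1920 − 1030) / (3380 − 1030) = 1.79 km.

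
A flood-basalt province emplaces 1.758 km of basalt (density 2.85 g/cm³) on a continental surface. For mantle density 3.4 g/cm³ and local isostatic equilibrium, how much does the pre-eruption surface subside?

Subaerial loading: s = t ρ_load / ρ_m.
s = 1.758 km × 2.85/3.4 = 1.47 km.

1.47 km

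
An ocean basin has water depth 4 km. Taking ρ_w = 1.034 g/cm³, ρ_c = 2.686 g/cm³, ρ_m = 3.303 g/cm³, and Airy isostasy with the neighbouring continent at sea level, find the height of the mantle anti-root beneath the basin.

10.7 km

Balancing pressure at the compensation depth: replacing crust with seawater at the top is compensated by replacing crust with mantle at the base: d (ρ_c − ρ_w) = a (ρ_m − ρ_c).
a = d (ρ_c − ρ_w)/(ρ_m − ρ_c) = 4 km × 1.652/0.617 = 10.7 km.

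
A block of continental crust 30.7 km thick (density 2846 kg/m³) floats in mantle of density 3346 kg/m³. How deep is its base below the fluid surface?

Draft d = t ρ_obj/ρ_fluid = 30.7 km × 2846/3346 = 26.1 km.

26.1 km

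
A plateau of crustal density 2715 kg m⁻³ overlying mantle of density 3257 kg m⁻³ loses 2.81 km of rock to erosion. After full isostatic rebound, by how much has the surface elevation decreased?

Rebound u = e ρ_c/ρ_m = 2.81 km × 2715/3257 = 2.342 km.
Net surface drop = e − u = 2.81 km − 2.342 km = e (ρ_m − ρ_c)/ρ_m = 0.468 km.

0.468 km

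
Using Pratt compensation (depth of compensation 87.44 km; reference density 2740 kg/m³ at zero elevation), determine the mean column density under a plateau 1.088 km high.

Pratt balance: ρ_ref D = ρ (D + h).
ρ = ρ_ref D/(D + h) = 2740 × 87.44 km/(87.44 km + 1.088 km) = 2710 kg/m³.

2710 kg/m³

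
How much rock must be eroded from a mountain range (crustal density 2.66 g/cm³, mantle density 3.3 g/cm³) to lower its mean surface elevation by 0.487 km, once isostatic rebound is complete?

2.51 km

Net drop Δ = e − u = e − e ρ_c/ρ_m = e (ρ_m − ρ_c)/ρ_m.
e = Δ ρ_m/(ρ_m − ρ_c) = 0.487 km × 3.3/0.64 = 2.51 km.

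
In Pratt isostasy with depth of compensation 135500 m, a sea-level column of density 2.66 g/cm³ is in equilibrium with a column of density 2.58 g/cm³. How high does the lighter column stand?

4200 m

ρ_ref D = ρ (D + h) → h = D (ρ_ref − ρ)/ρ.
h = 135500 m × (2.66 − 2.58)/2.58 = 4200 m.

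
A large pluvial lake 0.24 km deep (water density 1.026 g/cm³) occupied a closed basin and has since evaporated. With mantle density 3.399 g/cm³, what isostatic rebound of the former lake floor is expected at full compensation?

u = d ρ_w/ρ_m = 0.24 km × 1.026/3.399 = 0.0724 km.

0.0724 km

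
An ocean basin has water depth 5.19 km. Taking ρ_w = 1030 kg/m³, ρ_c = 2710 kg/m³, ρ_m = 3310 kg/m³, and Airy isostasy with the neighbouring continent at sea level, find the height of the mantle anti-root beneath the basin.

Isostatic balance requires: replacing crust with seawater at the top is compensated by replacing crust with mantle at the base: d (ρ_c − ρ_w) = a (ρ_m − ρ_c).
a = d (ρ_c − ρ_w)/(ρ_m − ρ_c) = 5.19 km × 1680/600 = 14.5 km.

14.5 km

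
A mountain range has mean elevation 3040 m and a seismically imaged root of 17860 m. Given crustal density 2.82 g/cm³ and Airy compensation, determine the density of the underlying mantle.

3.3 g/cm³

Airy balance: ρ_c h = (ρ_m − ρ_c) r → ρ_m = ρ_c (1 + h/r).
ρ_m = 2.82 × (1 + 3040 m/17860 m) = 3.3 g/cm³.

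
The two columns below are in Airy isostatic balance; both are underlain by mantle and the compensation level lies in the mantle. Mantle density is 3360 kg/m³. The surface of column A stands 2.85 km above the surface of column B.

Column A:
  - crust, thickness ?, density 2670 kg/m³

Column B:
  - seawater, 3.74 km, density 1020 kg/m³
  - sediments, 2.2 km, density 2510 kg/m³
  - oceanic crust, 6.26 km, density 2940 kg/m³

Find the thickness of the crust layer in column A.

Take the compensation level at the base of the deeper column (depth z_c below the surface of column A) and equate Σ ρ_i t_i down to z_c; mantle fills any gap and the z_c terms cancel.
Column A: x×2670 + (z_c − 0 − x)×3360
Column B: 2.85×0 + 3.74×1020 + 2.2×2510 + 6.26×2940 + (z_c − 2.85 − 12.2)×3360
The z_c×3360 term appears on both sides and cancels. Collect the known terms of each column as K = Σ(ρt)_known − 3360 × (depth of known layers): K_A = 0 − 3360×0 = 0; K_B = 27741.2 − 3360×(2.85 + 12.2) = −22826.8.
Balance: K_A − x×(3360 − 2670) = K_B, so x = (K_A − K_B)/(3360 − 2670) = 22826.8/690 = 33.1 km.

33.1 km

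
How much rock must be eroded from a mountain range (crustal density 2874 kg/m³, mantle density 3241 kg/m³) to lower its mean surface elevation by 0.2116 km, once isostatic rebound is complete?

1.87 km

Net drop Δ = e − u = e − e ρ_c/ρ_m = e (ρ_m − ρ_c)/ρ_m.
e = Δ ρ_m/(ρ_m − ρ_c) = 0.2116 km × 3241/367 = 1.87 km.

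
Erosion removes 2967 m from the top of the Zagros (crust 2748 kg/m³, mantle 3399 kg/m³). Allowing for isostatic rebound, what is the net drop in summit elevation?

568 m

Rebound u = e ρ_c/ρ_m = 2967 m × 2748/3399 = 2399 m.
Net surface drop = e − u = 2967 m − 2399 m = e (ρ_m − ρ_c)/ρ_m = 568 m.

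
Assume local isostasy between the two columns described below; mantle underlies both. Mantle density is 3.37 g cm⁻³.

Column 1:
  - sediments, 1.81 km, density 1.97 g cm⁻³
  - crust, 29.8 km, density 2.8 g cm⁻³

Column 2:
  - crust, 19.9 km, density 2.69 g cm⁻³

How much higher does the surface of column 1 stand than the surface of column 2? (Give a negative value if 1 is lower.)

For any compensation level in the mantle, the mantle terms cancel and isostasy reduces to e = (Σt_1 − Σt_2) − (Σ(ρt)_1 − Σ(ρt)_2) / ρ_m.
Σt_1 = 31.61 km; Σt_2 = 19.9 km; Σ(ρt)_1 = 87.0057; Σ(ρt)_2 = 53.531 (in km·g cm⁻³).
e = (31.61 − 19.9) − (87.0057 − 53.531) / 3.37 = 1.78 km.

1.78 km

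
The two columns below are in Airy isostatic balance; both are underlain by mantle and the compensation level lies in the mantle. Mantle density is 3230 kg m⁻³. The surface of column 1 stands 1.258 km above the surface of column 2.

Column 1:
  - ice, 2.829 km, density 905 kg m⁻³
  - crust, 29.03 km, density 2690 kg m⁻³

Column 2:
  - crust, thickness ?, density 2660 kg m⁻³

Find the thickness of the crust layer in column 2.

Take the compensation level at the base of the deeper column (depth z_c below the surface of column 1) and equate Σ ρ_i t_i down to z_c; mantle fills any gap and the z_c terms cancel.
Column 1: 2.829×905 + 29.03×2690 + (z_c − 31.859)×3230
Column 2: 1.258×0 + x×2660 + (z_c − 1.258 − 0 − x)×3230
The z_c×3230 term appears on both sides and cancels. Collect the known terms of each column as K = Σ(ρt)_known − 3230 × (depth of known layers): K_1 = 80650.945 − 3230×31.859 = −22253.625; K_2 = 0 − 3230×(1.258 + 0) = −4063.34.
Balance: K_1 = K_2 − x×(3230 − 2660), so x = (K_2 − K_1)/(3230 − 2660) = 18190.3/570 = 31.9 km.

31.9 km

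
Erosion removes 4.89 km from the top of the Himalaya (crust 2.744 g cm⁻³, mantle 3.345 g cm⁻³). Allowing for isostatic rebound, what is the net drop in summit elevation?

Rebound u = e ρ_c/ρ_m = 4.89 km × 2.744/3.345 = 4.011 km.
Net surface drop = e − u = 4.89 km − 4.011 km = e (ρ_m − ρ_c)/ρ_m = 0.879 km.

0.879 km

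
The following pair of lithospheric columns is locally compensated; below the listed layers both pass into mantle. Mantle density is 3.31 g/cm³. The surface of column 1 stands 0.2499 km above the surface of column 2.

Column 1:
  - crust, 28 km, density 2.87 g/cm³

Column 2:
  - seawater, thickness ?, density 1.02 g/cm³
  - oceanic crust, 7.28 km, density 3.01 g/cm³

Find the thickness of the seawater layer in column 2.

Take the compensation level at the base of the deeper column (depth z_c below the surface of column 1) and equate Σ ρ_i t_i down to z_c; mantle fills any gap and the z_c terms cancel.
Column 1: 28×2.87 + (z_c − 28)×3.31
Column 2: 0.2499×0 + x×1.02 + 7.28×3.01 + (z_c − 0.2499 − 7.28 − x)×3.31
The z_c×3.31 term appears on both sides and cancels. Collect the known terms of each column as K = Σ(ρt)_known − 3.31 × (depth of known layers): K_1 = 80.36 − 3.31×28 = −12.32; K_2 = 21.9128 − 3.31×(0.2499 + 7.28) = −3.011169.
Balance: K_1 = K_2 − x×(3.31 − 1.02), so x = (K_2 − K_1)/(3.31 − 1.02) = 9.30883/2.29 = 4.06 km.

4.06 km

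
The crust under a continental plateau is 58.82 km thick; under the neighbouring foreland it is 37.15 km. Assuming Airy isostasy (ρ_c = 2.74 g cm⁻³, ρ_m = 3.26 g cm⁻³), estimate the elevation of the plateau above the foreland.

Excess crust Δ = 58.82 km − 37.15 km = 21.67 km, split between elevation h and root r with h + r = Δ.
Airy balance ρ_c h = (ρ_m − ρ_c) r gives r = h ρ_c/(ρ_m − ρ_c), so h (1 + ρ_c/(ρ_m − ρ_c)) = Δ, i.e. h = Δ (ρ_m − ρ_c)/ρ_m.
h = 21.67 km × 0.52/3.26 = 3.46 km.

3.46 km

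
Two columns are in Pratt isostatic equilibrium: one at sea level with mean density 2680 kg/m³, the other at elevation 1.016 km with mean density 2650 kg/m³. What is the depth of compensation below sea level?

89.7 km

ρ_ref D = ρ (D + h) → D (ρ_ref − ρ) = ρ h.
D = ρ h/(ρ_ref − ρ) = 2650 × 1.016 km/(2680 − 2650) = 89.7 km.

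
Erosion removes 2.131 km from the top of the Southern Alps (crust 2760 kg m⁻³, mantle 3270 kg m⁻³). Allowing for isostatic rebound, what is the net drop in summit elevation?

Rebound u = e ρ_c/ρ_m = 2.131 km × 2760/3270 = 1.799 km.
Net surface drop = e − u = 2.131 km − 1.799 km = e (ρ_m − ρ_c)/ρ_m = 0.332 km.

0.332 km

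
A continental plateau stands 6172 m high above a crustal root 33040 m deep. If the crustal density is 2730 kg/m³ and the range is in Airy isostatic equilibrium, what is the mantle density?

3240 kg/m³

Airy balance: ρ_c h = (ρ_m − ρ_c) r → ρ_m = ρ_c (1 + h/r).
ρ_m = 2730 × (1 + 6172 m/33040 m) = 3240 kg/m³.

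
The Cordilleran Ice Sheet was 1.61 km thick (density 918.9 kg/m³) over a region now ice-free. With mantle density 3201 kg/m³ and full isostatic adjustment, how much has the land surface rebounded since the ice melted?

Removing the load lets mantle flow back in; uplift u satisfies ρ_ice t = ρ_m u.
u = t ρ_ice/ρ_m = 1.61 km × 918.9/3201 = 0.462 km.

0.462 km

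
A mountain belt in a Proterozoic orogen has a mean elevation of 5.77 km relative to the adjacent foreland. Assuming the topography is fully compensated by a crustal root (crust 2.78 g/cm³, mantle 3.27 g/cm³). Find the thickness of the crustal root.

32.7 km

In Airy isostatic equilibrium: the weight of the topography is balanced by the buoyancy of the root, ρ_c h = (ρ_m − ρ_c) r.
r = h · ρ_c / (ρ_m − ρ_c) = 5.77 km × 2.78 / (3.27 − 2.78) = 32.7 km.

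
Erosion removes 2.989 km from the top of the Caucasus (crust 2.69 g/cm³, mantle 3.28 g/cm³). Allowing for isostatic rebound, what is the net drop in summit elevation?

Rebound u = e ρ_c/ρ_m = 2.989 km × 2.69/3.28 = 2.451 km.
Net surface drop = e − u = 2.989 km − 2.451 km = e (ρ_m − ρ_c)/ρ_m = 0.538 km.

0.538 km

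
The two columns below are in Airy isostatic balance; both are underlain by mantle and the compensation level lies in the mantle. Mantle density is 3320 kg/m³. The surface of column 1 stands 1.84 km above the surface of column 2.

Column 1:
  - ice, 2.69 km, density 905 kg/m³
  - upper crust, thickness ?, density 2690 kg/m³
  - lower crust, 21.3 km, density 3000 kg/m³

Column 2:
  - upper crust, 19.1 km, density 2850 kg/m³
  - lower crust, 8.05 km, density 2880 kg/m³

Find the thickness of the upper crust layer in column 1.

Take the compensation level at the base of the deeper column (depth z_c below the surface of column 1) and equate Σ ρ_i t_i down to z_c; mantle fills any gap and the z_c terms cancel.
Column 1: 2.69×905 + x×2690 + 21.3×3000 + (z_c − 23.99 − x)×3320
Column 2: 1.84×0 + 19.1×2850 + 8.05×2880 + (z_c − 1.84 − 27.15)×3320
The z_c×3320 term appears on both sides and cancels. Collect the known terms of each column as K = Σ(ρt)_known − 3320 × (depth of known layers): K_1 = 66334.45 − 3320×23.99 = −13312.35; K_2 = 77619 − 3320×(1.84 + 27.15) = −18627.8.
Balance: K_1 − x×(3320 − 2690) = K_2, so x = (K_1 − K_2)/(3320 − 2690) = 5315.45/630 = 8.44 km.

8.44 km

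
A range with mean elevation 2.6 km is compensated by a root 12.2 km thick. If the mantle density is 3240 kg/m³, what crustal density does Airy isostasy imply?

2670 kg/m³

ρ_c h = (ρ_m − ρ_c) r → ρ_c (h + r) = ρ_m r → ρ_c = ρ_m r / (h + r).
ρ_c = 3240 × 12.2 km / (2.6 km + 12.2 km) = 2670 kg/m³.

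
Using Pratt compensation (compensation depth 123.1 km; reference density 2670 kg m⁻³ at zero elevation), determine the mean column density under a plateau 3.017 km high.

Pratt balance: ρ_ref D = ρ (D + h).
ρ = ρ_ref D/(D + h) = 2670 × 123.1 km/(123.1 km + 3.017 km) = 2610 kg m⁻³.

2610 kg m⁻³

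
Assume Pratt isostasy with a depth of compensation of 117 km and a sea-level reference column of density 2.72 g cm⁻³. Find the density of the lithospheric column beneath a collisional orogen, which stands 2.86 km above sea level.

2.66 g cm⁻³

Pratt balance: ρ_ref D = ρ (D + h).
ρ = ρ_ref D/(D + h) = 2.72 × 117 km/(117 km + 2.86 km) = 2.66 g cm⁻³.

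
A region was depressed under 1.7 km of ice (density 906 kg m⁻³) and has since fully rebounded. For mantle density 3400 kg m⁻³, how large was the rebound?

Removing the load lets mantle flow back in; uplift u satisfies ρ_ice t = ρ_m u.
u = t ρ_ice/ρ_m = 1.7 km × 906/3400 = 0.453 km.

0.453 km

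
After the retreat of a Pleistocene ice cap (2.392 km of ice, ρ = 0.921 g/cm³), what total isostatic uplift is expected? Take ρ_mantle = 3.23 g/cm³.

Removing the load lets mantle flow back in; uplift u satisfies ρ_ice t = ρ_m u.
u = t ρ_ice/ρ_m = 2.392 km × 0.921/3.23 = 0.682 km.

0.682 km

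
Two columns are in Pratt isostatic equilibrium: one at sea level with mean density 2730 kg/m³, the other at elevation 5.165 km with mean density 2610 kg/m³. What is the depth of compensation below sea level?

ρ_ref D = ρ (D + h) → D (ρ_ref − ρ) = ρ h.
D = ρ h/(ρ_ref − ρ) = 2610 × 5.165 km/(2730 − 2610) = 112 km.

112 km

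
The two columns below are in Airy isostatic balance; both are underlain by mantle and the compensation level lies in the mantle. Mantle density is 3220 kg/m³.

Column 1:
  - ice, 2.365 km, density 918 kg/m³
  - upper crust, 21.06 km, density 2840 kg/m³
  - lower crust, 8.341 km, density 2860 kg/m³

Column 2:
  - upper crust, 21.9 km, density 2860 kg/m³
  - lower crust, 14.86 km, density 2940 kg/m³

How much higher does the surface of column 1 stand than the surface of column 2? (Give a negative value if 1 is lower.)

For any compensation level in the mantle, the mantle terms cancel and isostasy reduces to e = (Σt_1 − Σt_2) − (Σ(ρt)_1 − Σ(ρt)_2) / ρ_m.
Σt_1 = 31.766 km; Σt_2 = 36.76 km; Σ(ρt)_1 = 85836.73; Σ(ρt)_2 = 106322.4 (in km·kg/m³).
e = (31.766 − 36.76) − (85836.73 − 106322.4) / 3220 = 1.37 km.

1.37 km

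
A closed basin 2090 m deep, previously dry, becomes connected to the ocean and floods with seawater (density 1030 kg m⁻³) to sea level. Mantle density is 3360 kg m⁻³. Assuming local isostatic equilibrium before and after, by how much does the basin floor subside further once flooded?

924 m

After flooding the water column is d + s deep. Its weight must equal the weight of mantle displaced by the extra subsidence s: (d + s) ρ_w = s ρ_m.
s = d ρ_w / (ρ_m − ρ_w) = 2090 m × 1030/(3360 − 1030) = 924 m.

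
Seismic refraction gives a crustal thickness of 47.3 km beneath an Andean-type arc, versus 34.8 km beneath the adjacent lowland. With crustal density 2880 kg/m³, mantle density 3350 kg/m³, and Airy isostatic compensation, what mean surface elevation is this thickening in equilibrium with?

1.75 km

Excess crust Δ = 47.3 km − 34.8 km = 12.5 km, split between elevation h and root r with h + r = Δ.
Airy balance ρ_c h = (ρ_m − ρ_c) r gives r = h ρ_c/(ρ_m − ρ_c), so h (1 + ρ_c/(ρ_m − ρ_c)) = Δ, i.e. h = Δ (ρ_m − ρ_c)/ρ_m.
h = 12.5 km × 470/3350 = 1.75 km.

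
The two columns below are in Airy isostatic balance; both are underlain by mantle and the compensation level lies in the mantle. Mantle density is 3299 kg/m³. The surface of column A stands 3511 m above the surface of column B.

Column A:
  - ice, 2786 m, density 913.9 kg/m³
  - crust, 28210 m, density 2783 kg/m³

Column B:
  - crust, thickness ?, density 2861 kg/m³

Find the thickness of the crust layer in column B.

22000 m

Take the compensation level at the base of the deeper column (depth z_c below the surface of column A) and equate Σ ρ_i t_i down to z_c; mantle fills any gap and the z_c terms cancel.
Column A: 2786×913.9 + 28210×2783 + (z_c − 30996)×3299
Column B: 3511×0 + x×2861 + (z_c − 3511 − 0 − x)×3299
The z_c×3299 term appears on both sides and cancels. Collect the known terms of each column as K = Σ(ρt)_known − 3299 × (depth of known layers): K_A = 81054555.4 − 3299×30996 = −21201248.6; K_B = 0 − 3299×(3511 + 0) = −11582789.
Balance: K_A = K_B − x×(3299 − 2861), so x = (K_B − K_A)/(3299 − 2861) = 9618460/438 = 22000 m.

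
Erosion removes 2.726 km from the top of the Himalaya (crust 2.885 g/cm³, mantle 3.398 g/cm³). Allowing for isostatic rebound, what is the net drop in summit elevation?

Rebound u = e ρ_c/ρ_m = 2.726 km × 2.885/3.398 = 2.314 km.
Net surface drop = e − u = 2.726 km − 2.314 km = e (ρ_m − ρ_c)/ρ_m = 0.412 km.

0.412 km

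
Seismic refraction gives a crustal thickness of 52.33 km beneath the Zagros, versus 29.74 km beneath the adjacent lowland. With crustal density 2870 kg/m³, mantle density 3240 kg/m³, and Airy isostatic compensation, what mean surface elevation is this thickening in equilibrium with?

Excess crust Δ = 52.33 km − 29.74 km = 22.59 km, split between elevation h and root r with h + r = Δ.
Airy balance ρ_c h = (ρ_m − ρ_c) r gives r = h ρ_c/(ρ_m − ρ_c), so h (1 + ρ_c/(ρ_m − ρ_c)) = Δ, i.e. h = Δ (ρ_m − ρ_c)/ρ_m.
h = 22.59 km × 370/3240 = 2.58 km.

2.58 km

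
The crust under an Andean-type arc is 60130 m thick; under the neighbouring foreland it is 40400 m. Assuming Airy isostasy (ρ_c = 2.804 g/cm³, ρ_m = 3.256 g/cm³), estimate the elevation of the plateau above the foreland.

2740 m

Excess crust Δ = 60130 m − 40400 m = 19730 m, split between elevation h and root r with h + r = Δ.
Airy balance ρ_c h = (ρ_m − ρ_c) r gives r = h ρ_c/(ρ_m − ρ_c), so h (1 + ρ_c/(ρ_m − ρ_c)) = Δ, i.e. h = Δ (ρ_m − ρ_c)/ρ_m.
h = 19730 m × 0.452/3.256 = 2740 m.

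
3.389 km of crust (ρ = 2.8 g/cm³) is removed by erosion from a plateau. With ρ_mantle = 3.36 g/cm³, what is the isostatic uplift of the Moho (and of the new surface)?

2.82 km

Unloading: uplift u = e ρ_c/ρ_m = 3.389 km × 2.8/3.36 = 2.82 km.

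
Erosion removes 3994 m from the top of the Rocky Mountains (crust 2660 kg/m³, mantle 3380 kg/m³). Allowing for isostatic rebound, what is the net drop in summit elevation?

Rebound u = e ρ_c/ρ_m = 3994 m × 2660/3380 = 3143 m.
Net surface drop = e − u = 3994 m − 3143 m = e (ρ_m − ρ_c)/ρ_m = 851 m.

851 m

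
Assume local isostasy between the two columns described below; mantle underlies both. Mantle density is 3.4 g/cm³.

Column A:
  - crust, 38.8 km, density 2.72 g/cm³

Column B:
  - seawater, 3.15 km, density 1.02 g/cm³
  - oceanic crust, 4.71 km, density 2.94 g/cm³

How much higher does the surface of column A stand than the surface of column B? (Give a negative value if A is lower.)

4.92 km

For any compensation level in the mantle, the mantle terms cancel and isostasy reduces to e = (Σt_A − Σt_B) − (Σ(ρt)_A − Σ(ρt)_B) / ρ_m.
Σt_A = 38.8 km; Σt_B = 7.86 km; Σ(ρt)_A = 105.536; Σ(ρt)_B = 17.0604 (in km·g/cm³).
e = (38.8 − 7.86) − (105.536 − 17.0604) / 3.4 = 4.92 km.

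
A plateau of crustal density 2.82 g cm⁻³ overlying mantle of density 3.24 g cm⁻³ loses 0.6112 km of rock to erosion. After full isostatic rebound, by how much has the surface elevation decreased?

0.0792 km

Rebound u = e ρ_c/ρ_m = 0.6112 km × 2.82/3.24 = 0.532 km.
Net surface drop = e − u = 0.6112 km − 0.532 km = e (ρ_m − ρ_c)/ρ_m = 0.0792 km.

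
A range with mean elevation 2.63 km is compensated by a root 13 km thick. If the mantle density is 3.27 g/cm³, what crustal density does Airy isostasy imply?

2.72 g/cm³

ρ_c h = (ρ_m − ρ_c) r → ρ_c (h + r) = ρ_m r → ρ_c = ρ_m r / (h + r).
ρ_c = 3.27 × 13 km / (2.63 km + 13 km) = 2.72 g/cm³.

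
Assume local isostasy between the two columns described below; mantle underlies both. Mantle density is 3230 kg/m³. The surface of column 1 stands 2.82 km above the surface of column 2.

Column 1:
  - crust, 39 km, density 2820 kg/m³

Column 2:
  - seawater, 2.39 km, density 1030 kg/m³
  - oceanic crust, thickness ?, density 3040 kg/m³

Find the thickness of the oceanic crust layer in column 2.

Take the compensation level at the base of the deeper column (depth z_c below the surface of column 1) and equate Σ ρ_i t_i down to z_c; mantle fills any gap and the z_c terms cancel.
Column 1: 39×2820 + (z_c − 39)×3230
Column 2: 2.82×0 + 2.39×1030 + x×3040 + (z_c − 2.82 − 2.39 − x)×3230
The z_c×3230 term appears on both sides and cancels. Collect the known terms of each column as K = Σ(ρt)_known − 3230 × (depth of known layers): K_1 = 109980 − 3230×39 = −15990; K_2 = 2461.7 − 3230×(2.82 + 2.39) = −14366.6.
Balance: K_1 = K_2 − x×(3230 − 3040), so x = (K_2 − K_1)/(3230 − 3040) = 1623.4/190 = 8.54 km.

8.54 km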